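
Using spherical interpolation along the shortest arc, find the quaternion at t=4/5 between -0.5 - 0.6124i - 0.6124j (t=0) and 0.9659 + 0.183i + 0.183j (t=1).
-0.9135 - 0.2876i - 0.2876j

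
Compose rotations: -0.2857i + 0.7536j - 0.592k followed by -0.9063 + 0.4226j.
-0.3185 + 0.0088i - 0.683j + 0.6573k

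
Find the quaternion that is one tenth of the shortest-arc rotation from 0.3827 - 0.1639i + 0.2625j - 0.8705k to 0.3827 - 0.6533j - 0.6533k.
0.4015 - 0.1525i + 0.1669j - 0.8875k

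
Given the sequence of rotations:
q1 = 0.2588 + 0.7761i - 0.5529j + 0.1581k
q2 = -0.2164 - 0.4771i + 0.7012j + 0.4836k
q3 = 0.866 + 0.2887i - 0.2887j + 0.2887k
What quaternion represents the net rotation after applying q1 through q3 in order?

q2 · q1 = 0.6255 + 0.0868i + 0.7519j - 0.1895k
q3 · q2 · q1 = 0.7884 + 0.0934i + 0.5503j + 0.2586k
0.7884 + 0.0934i + 0.5503j + 0.2586k


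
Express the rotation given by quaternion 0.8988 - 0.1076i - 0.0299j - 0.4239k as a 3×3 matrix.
[[0.6388, 0.7684, 0.0375], [-0.7556, 0.6175, 0.2188], [0.145, -0.1681, 0.9751]]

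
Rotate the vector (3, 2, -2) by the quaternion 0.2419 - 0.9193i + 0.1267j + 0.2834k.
(2.601, -3.022, -1.048)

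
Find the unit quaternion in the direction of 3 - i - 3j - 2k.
0.6255 - 0.2085i - 0.6255j - 0.417k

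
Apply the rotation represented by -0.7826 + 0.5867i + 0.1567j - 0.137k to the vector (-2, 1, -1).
(-1.451, -1.398, -1.393)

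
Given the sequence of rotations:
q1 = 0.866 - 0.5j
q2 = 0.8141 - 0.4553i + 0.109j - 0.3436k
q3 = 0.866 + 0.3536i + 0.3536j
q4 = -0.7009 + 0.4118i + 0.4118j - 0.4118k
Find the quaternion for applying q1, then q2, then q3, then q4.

q2 · q1 = 0.7595 - 0.5661i - 0.3127j - 0.0699k
q3 · q2 · q1 = 0.9685 - 0.2464i + 0.0225j + 0.0291k
q4 · q3 · q2 · q1 = -0.5746 + 0.5928i + 0.4725j - 0.3085k
-0.5746 + 0.5928i + 0.4725j - 0.3085k


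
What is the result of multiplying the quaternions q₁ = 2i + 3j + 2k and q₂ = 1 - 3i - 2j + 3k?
6 + 15i - 9j + 7k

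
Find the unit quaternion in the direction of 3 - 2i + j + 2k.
0.7071 - 0.4714i + 0.2357j + 0.4714k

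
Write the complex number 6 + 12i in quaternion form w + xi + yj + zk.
6 + 12i + 0j + 0k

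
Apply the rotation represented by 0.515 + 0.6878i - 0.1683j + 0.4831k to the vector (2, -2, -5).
(-0.045, 5.713, 0.598)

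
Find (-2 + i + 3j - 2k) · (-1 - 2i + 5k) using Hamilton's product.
14 + 18i - 4j - 2k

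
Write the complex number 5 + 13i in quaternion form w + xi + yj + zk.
5 + 13i + 0j + 0k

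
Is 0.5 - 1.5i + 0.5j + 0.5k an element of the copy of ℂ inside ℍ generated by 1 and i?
No. The quaternion 0.5 - 1.5i + 0.5j + 0.5k has j-coefficient y = 0.5 and k-coefficient z = 0.5, not both zero, so it does not lie in the complex subalgebra spanned by 1 and i.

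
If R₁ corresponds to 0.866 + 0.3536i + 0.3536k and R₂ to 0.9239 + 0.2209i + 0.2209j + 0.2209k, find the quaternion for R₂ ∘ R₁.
0.6439 + 0.5961i + 0.1913j + 0.4399k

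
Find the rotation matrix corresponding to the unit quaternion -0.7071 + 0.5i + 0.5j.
[[0.5, 0.5, -0.7071], [0.5, 0.5, 0.7071], [0.7071, -0.7071, 0]]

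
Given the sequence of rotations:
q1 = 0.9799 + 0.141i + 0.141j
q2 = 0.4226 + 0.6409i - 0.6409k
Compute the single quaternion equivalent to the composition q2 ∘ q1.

q2 · q1 = 0.3237 + 0.778i - 0.0308j - 0.5377k
0.3237 + 0.778i - 0.0308j - 0.5377k


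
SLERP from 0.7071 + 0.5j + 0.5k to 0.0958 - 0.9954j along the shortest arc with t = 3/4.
0.1383 + 0.9784j + 0.1539k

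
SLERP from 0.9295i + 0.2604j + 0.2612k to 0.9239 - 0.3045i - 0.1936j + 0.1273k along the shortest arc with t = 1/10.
-0.1223 + 0.9254i + 0.2736j + 0.2319k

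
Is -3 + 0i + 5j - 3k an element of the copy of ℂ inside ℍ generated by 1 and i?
No. The quaternion -3 + 5j - 3k has j-coefficient y = 5 and k-coefficient z = -3, not both zero, so it does not lie in the complex subalgebra spanned by 1 and i.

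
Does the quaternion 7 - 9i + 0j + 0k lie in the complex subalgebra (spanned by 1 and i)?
Yes. The quaternion 7 - 9i has j- and k-coefficients y = z = 0, so it lies in the complex subalgebra spanned by 1 and i.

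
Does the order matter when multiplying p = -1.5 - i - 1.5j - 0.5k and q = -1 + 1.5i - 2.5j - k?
Yes: pq = -1.25 - i + 3.5j + 6.75k ≠ -1.25 - 1.5i + 7j - 2.75k = qp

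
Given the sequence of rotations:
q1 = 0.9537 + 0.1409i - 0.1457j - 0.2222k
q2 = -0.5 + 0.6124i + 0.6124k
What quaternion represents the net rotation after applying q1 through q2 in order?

q2 · q1 = -0.4271 + 0.6028i + 0.2952j + 0.6059k
-0.4271 + 0.6028i + 0.2952j + 0.6059k


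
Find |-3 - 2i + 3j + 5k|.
√47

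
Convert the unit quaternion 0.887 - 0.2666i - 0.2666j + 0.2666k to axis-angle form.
axis = (-√3/3, -√3/3, √3/3), θ = 55°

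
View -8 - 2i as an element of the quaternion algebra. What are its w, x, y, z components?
-8 - 2i + 0j + 0k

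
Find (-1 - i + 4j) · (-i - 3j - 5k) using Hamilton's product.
11 - 19i - 2j + 12k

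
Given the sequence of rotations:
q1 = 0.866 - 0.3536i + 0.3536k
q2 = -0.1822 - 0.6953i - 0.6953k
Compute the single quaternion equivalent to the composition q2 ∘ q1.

q2 · q1 = -0.1578 - 0.5377i + 0.4917j - 0.6666k
-0.1578 - 0.5377i + 0.4917j - 0.6666k


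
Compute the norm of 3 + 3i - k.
√19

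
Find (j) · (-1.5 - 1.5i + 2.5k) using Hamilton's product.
2.5i - 1.5j + 1.5k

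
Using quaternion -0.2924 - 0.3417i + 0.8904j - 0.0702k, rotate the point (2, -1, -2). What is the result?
(0.404, -1.242, 2.701)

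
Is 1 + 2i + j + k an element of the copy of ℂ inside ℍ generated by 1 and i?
No. The quaternion 1 + 2i + j + k has j-coefficient y = 1 and k-coefficient z = 1, not both zero, so it does not lie in the complex subalgebra spanned by 1 and i.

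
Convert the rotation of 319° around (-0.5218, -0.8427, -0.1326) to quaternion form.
-0.9367 - 0.1827i - 0.2951j - 0.0464k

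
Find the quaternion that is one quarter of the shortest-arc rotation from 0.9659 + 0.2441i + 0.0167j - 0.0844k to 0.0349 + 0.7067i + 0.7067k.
0.8678 + 0.4651i + 0.0148j + 0.1742k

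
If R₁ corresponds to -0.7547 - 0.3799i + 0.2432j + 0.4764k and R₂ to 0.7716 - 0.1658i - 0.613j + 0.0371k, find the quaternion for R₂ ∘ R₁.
-0.5139 - 0.4691i + 0.7152j + 0.0664k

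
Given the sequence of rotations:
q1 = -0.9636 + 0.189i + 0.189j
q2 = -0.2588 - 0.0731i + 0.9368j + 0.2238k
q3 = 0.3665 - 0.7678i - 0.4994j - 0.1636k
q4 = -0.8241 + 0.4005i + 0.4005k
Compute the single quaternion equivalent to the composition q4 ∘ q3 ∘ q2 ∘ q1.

q2 · q1 = 0.0861 - 0.0208i - 0.9093j - 0.4065k
q3 · q2 · q1 = -0.505 - 0.0195i - 0.685j + 0.5247k
q4 · q3 · q2 · q1 = 0.2138 + 0.0882i + 0.3466j - 0.909k
0.2138 + 0.0882i + 0.3466j - 0.909k


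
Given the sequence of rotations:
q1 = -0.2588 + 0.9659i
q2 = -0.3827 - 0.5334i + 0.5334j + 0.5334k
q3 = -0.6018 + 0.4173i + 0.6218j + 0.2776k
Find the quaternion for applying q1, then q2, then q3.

q2 · q1 = 0.6143 - 0.2316i + 0.3772j - 0.6533k
q3 · q2 · q1 = -0.3262 - 0.1152i + 0.3633j + 0.8651k
-0.3262 - 0.1152i + 0.3633j + 0.8651k


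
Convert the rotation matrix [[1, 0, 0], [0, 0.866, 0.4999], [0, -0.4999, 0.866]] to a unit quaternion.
0.9659 - 0.2588i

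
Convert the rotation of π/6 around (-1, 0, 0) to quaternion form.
0.9659 - 0.2588i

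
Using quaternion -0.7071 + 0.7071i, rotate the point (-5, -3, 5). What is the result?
(-5, 5, 3)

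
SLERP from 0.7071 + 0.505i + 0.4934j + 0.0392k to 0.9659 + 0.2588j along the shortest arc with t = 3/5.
0.9037 + 0.2136i + 0.3707j + 0.0166k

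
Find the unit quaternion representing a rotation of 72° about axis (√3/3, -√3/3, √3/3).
0.809 + 0.3394i - 0.3394j + 0.3394k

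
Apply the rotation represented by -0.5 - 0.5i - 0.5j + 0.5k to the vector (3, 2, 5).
(2, -5, -3)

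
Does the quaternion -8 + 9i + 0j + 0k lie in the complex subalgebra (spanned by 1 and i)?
Yes. The quaternion -8 + 9i has j- and k-coefficients y = z = 0, so it lies in the complex subalgebra spanned by 1 and i.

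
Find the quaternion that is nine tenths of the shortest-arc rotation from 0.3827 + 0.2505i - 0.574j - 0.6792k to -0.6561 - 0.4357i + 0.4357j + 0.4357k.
0.6336 + 0.4204i - 0.4538j - 0.4646k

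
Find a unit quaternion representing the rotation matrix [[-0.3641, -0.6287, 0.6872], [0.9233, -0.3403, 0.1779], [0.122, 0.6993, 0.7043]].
0.5 + 0.2607i + 0.2826j + 0.776k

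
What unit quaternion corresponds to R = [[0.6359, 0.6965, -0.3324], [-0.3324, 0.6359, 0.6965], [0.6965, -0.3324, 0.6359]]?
0.8526 - 0.3017i - 0.3017j - 0.3017k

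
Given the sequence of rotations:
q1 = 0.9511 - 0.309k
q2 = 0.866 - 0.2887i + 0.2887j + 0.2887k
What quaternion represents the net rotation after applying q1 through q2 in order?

q2 · q1 = 0.9129 - 0.3638i + 0.1854j + 0.007k
0.9129 - 0.3638i + 0.1854j + 0.007k


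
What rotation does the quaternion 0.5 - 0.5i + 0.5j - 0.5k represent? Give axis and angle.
axis = (-√3/3, √3/3, -√3/3), θ = 2π/3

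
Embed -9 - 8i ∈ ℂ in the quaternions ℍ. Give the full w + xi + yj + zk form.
-9 - 8i + 0j + 0k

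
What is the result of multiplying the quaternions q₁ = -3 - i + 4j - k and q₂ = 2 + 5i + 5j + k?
-20 - 8i - 11j - 30k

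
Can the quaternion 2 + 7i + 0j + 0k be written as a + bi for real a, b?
Yes. The quaternion 2 + 7i has j- and k-coefficients y = z = 0, so it lies in the complex subalgebra spanned by 1 and i.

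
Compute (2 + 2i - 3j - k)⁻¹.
0.1111 - 0.1111i + 0.1667j + 0.0556k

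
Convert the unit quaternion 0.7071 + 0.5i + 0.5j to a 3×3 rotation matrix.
[[0.5, 0.5, 0.7071], [0.5, 0.5, -0.7071], [-0.7071, 0.7071, 0]]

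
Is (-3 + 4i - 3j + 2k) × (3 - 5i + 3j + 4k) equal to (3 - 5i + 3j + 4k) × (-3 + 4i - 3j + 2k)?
No: pq = 12 + 9i - 44j - 9k ≠ 12 + 45i + 8j - 3k = qp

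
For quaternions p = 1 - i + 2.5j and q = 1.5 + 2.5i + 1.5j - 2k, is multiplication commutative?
No: pq = 0.25 - 4i + 3.25j - 9.75k ≠ 0.25 + 6i + 7.25j + 5.75k = qp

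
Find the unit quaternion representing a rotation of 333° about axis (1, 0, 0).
-0.9724 + 0.2334i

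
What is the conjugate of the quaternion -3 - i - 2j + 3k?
-3 + i + 2j - 3k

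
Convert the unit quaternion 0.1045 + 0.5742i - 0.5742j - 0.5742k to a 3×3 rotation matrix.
[[-0.3188, -0.5394, -0.7794], [-0.7794, -0.3188, 0.5394], [-0.5394, 0.7794, -0.3188]]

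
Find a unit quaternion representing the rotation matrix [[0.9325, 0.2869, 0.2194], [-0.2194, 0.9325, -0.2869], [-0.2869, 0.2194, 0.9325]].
0.9744 + 0.1299i + 0.1299j - 0.1299k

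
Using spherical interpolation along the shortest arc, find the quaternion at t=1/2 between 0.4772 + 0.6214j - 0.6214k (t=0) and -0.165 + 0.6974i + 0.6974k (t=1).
0.3693 - 0.401i + 0.3573j - 0.7584k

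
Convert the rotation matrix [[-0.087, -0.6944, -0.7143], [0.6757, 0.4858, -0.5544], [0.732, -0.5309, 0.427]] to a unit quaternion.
0.6756 + 0.0087i - 0.5352j + 0.507k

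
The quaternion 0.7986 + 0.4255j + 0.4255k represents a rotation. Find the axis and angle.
axis = (0, √2/2, √2/2), θ = 74°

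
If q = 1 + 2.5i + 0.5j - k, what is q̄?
1 - 2.5i - 0.5j + k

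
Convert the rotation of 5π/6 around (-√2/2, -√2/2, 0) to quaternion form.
0.2588 - 0.683i - 0.683j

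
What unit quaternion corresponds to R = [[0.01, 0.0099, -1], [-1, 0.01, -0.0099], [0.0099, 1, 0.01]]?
0.5074 + 0.4975i - 0.4975j - 0.4975k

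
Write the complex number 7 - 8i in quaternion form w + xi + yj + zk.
7 - 8i + 0j + 0k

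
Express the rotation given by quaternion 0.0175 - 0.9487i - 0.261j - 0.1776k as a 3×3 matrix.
[[0.8007, 0.5014, 0.3278], [0.489, -0.8631, 0.1259], [0.3461, 0.0595, -0.9363]]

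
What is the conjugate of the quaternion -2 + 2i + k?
-2 - 2i - k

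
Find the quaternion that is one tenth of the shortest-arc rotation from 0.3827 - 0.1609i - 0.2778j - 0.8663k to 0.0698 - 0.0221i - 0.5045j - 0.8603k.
0.3535 - 0.1479i - 0.3033j - 0.8725k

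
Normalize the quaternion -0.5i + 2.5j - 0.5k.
-0.1925i + 0.9623j - 0.1925k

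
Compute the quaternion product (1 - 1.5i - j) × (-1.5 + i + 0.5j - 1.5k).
0.5 + 4.75i - 0.25j - 1.25k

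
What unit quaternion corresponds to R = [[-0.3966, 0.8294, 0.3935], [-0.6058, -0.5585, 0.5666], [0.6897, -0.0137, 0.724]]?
-0.4384 + 0.3309i + 0.1689j + 0.8184k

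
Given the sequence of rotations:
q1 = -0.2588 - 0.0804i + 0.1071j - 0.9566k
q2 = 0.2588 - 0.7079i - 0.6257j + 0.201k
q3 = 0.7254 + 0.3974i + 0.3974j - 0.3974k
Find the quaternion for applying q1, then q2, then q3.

q2 · q1 = 0.1354 + 0.7394i - 0.5037j - 0.4257k
q3 · q2 · q1 = -0.1646 + 0.2208i - 0.4362j - 0.8566k
-0.1646 + 0.2208i - 0.4362j - 0.8566k


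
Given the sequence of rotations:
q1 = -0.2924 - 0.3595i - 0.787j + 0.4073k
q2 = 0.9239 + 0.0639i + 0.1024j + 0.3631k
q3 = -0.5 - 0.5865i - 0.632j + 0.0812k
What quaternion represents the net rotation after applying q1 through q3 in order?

q2 · q1 = -0.3145 - 0.0234i - 0.9136j + 0.2567k
q3 · q2 · q1 = -0.4547 + 0.1081i + 0.8042j + 0.3672k
-0.4547 + 0.1081i + 0.8042j + 0.3672k


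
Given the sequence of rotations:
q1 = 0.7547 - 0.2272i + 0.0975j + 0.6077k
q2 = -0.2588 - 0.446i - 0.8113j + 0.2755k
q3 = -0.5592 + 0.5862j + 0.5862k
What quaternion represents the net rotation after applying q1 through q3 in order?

q2 · q1 = -0.385 - 0.7977i - 0.4291j - 0.1772k
q3 · q2 · q1 = 0.5707 + 0.5937i - 0.4533j + 0.341k
0.5707 + 0.5937i - 0.4533j + 0.341k


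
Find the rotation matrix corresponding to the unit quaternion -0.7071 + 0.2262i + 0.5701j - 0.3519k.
[[0.1023, -0.2397, -0.9654], [0.7556, 0.65, -0.0813], [0.647, -0.7211, 0.2476]]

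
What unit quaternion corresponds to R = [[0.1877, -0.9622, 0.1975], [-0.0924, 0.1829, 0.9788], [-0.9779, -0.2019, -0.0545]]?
0.5736 - 0.5146i + 0.5123j + 0.3791k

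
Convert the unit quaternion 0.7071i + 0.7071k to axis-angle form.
axis = (√2/2, 0, √2/2), θ = π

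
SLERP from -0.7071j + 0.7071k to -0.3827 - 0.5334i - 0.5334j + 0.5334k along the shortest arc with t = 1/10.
-0.0417 - 0.0581i - 0.7053j + 0.7053k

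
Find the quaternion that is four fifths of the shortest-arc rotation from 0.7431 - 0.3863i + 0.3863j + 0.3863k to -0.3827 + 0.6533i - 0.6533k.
0.4741 - 0.6198i + 0.083j + 0.6198k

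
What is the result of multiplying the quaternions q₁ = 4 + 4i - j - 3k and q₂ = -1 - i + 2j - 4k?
-10 + 2i + 28j - 6k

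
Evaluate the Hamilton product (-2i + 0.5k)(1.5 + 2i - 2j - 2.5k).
5.25 - 2i - 4j + 4.75k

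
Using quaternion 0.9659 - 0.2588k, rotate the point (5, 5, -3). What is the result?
(6.83, 1.83, -3)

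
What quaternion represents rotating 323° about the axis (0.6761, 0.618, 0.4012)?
-0.9483 + 0.2145i + 0.1961j + 0.1273k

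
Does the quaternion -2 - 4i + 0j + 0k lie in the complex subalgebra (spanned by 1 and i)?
Yes. The quaternion -2 - 4i has j- and k-coefficients y = z = 0, so it lies in the complex subalgebra spanned by 1 and i.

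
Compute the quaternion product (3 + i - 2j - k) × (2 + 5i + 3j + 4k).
11 + 12i - 4j + 23k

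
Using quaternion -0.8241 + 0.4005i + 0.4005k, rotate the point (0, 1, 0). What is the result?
(0.66, 0.358, -0.66)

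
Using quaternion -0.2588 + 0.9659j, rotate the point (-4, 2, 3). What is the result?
(1.964, 2, -4.598)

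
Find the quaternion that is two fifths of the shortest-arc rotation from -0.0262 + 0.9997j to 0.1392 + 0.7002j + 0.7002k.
0.0442 + 0.9507j + 0.3071k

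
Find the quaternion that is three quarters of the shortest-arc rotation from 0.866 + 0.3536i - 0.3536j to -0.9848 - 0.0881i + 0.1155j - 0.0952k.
0.9687 + 0.1574i - 0.1781j + 0.0722k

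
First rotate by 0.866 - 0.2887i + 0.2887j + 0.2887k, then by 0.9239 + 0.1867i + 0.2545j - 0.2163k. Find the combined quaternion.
0.843 + 0.0309i + 0.4957j + 0.2068k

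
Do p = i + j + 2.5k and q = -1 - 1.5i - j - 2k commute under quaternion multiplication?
No: pq = 7.5 - 0.5i - 2.75j - 2k ≠ 7.5 - 1.5i + 0.75j - 3k = qp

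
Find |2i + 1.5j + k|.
2.693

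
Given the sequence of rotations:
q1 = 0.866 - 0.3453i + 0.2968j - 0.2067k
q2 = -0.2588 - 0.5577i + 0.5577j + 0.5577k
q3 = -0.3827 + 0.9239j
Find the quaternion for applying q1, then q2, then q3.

q2 · q1 = -0.4669 - 0.6744i + 0.0983j + 0.5635k
q3 · q2 · q1 = 0.0879 + 0.7787i - 0.469j + 0.4074k
0.0879 + 0.7787i - 0.469j + 0.4074k


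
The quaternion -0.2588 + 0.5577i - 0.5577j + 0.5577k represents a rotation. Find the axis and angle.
axis = (√3/3, -√3/3, √3/3), θ = 7π/6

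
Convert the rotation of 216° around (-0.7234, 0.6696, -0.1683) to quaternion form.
-0.309 - 0.688i + 0.6368j - 0.1601k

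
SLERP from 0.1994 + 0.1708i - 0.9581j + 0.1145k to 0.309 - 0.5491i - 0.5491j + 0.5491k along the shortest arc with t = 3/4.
0.3078 - 0.3935i - 0.7232j + 0.4768k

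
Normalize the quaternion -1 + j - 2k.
-0.4082 + 0.4082j - 0.8165k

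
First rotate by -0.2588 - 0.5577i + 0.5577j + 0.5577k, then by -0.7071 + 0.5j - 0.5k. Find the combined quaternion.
0.183 + 0.952i - 0.2449j + 0.0139k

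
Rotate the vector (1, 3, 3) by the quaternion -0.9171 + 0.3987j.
(-1.512, 3, 2.778)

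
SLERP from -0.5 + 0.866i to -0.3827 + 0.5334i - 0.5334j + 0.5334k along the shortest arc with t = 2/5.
-0.4957 + 0.801i - 0.2373j + 0.2373k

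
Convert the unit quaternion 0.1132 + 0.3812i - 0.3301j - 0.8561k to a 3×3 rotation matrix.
[[-0.6837, -0.0578, -0.7274], [-0.4455, -0.7564, 0.4789], [-0.578, 0.6515, 0.4914]]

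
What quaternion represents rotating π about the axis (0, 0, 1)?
k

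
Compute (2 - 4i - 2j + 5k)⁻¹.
0.0408 + 0.0816i + 0.0408j - 0.102k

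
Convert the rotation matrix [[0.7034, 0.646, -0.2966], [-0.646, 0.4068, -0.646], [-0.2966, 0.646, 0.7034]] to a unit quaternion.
0.8387 + 0.3851i - 0.3851k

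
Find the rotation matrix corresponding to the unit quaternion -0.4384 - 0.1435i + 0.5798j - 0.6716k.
[[-0.5744, -0.7553, -0.3156], [0.4225, 0.0567, -0.9046], [0.7011, -0.653, 0.2865]]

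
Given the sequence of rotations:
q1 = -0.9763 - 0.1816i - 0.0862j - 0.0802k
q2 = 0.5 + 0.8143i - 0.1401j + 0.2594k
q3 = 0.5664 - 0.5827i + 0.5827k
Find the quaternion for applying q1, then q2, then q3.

q2 · q1 = -0.3315 - 0.8522i + 0.1119j - 0.389k
q3 · q2 · q1 = -0.4577 - 0.3547i - 0.6599j - 0.4787k
-0.4577 - 0.3547i - 0.6599j - 0.4787k


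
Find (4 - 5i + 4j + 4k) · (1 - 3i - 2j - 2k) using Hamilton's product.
5 - 17i - 26j + 18k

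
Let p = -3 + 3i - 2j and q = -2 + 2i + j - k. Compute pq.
2 - 10i + 4j + 10k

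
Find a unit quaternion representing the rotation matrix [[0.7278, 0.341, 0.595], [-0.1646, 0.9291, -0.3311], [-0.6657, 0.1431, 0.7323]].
0.9205 + 0.1288i + 0.3424j - 0.1373k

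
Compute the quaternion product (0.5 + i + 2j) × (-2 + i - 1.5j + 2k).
1 + 2.5i - 6.75j - 2.5k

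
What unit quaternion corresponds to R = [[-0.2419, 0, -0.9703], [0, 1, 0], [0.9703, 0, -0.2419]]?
0.6157 - 0.788j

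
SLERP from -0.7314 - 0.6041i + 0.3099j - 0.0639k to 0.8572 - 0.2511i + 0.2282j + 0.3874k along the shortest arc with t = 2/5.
-0.9204 - 0.2975i + 0.1047j - 0.2312k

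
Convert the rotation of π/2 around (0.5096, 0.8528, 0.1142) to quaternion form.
0.7071 + 0.3603i + 0.603j + 0.0808k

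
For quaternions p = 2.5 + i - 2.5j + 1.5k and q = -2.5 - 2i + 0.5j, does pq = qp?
No: pq = -3 - 8.25i + 4.5j - 8.25k ≠ -3 - 6.75i + 10.5j + 0.75k = qp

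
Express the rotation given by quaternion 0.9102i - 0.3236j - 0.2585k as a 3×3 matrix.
[[0.6569, -0.5891, -0.4706], [-0.5891, -0.7906, 0.1673], [-0.4706, 0.1673, -0.8664]]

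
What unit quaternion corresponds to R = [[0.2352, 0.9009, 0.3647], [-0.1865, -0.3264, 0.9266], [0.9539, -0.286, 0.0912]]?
-0.5 + 0.6063i + 0.2946j + 0.5437k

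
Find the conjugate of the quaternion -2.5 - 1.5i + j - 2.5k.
-2.5 + 1.5i - j + 2.5k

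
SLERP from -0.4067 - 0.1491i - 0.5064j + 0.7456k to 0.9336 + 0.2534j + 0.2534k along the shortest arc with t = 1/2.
-0.8252 - 0.0918i - 0.4678j + 0.303k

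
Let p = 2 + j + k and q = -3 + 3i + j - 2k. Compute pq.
-5 + 3i + 2j - 10k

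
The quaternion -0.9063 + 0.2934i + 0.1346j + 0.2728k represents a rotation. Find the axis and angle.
axis = (0.6942, 0.3185, 0.6455), θ = 310°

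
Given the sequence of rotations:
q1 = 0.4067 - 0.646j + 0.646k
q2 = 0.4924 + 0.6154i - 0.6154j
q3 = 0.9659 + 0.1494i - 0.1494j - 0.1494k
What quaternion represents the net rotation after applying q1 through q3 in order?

q2 · q1 = -0.1973 - 0.1473i - 0.9659j - 0.0795k
q3 · q2 · q1 = -0.3247 - 0.3042i - 0.8696j - 0.2136k
-0.3247 - 0.3042i - 0.8696j - 0.2136k


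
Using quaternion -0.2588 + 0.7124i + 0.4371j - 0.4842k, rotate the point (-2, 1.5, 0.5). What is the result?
(-0.198, -2.5, -0.459)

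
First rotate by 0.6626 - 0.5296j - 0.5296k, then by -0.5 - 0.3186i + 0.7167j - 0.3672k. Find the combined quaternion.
-0.1462 - 0.7851i + 0.571j + 0.1902k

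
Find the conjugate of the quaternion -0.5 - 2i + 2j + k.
-0.5 + 2i - 2j - k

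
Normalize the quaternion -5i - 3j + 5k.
-0.6509i - 0.3906j + 0.6509k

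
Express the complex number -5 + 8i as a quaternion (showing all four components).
-5 + 8i + 0j + 0k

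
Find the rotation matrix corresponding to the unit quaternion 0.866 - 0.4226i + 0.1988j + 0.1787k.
[[0.8571, -0.4775, 0.1933], [0.1415, 0.579, 0.803], [-0.4954, -0.6609, 0.5638]]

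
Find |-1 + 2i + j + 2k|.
√10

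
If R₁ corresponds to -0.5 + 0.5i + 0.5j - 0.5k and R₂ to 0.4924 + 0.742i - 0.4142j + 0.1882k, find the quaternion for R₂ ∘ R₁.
-0.316 - 0.0118i + 0.9184j + 0.2378k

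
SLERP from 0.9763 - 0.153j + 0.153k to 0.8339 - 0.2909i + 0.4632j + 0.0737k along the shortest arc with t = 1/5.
0.9875 - 0.0632i - 0.0256j + 0.1424k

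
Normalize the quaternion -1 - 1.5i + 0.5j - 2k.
-0.3651 - 0.5477i + 0.1826j - 0.7303k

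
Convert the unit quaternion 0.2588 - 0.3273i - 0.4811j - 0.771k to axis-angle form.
axis = (-0.3388, -0.4981, -0.7982), θ = 5π/6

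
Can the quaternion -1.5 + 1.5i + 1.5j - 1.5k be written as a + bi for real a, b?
No. The quaternion -1.5 + 1.5i + 1.5j - 1.5k has j-coefficient y = 1.5 and k-coefficient z = -1.5, not both zero, so it does not lie in the complex subalgebra spanned by 1 and i.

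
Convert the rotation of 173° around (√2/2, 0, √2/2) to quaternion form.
0.061 + 0.7058i + 0.7058k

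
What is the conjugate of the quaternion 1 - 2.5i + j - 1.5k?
1 + 2.5i - j + 1.5k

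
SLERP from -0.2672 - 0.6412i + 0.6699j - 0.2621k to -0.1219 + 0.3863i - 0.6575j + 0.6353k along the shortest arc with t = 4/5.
0.043 - 0.4522i + 0.6801j - 0.5754k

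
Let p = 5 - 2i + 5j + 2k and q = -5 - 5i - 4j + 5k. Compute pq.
-25 + 18i - 45j + 48k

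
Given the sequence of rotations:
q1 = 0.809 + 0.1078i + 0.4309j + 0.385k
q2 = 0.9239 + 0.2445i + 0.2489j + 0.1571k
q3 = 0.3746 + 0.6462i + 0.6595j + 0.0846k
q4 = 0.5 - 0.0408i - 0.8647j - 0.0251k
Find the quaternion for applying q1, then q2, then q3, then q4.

q2 · q1 = 0.5533 + 0.3255i + 0.5223j + 0.5613k
q3 · q2 · q1 = -0.395 + 0.8055i + 0.2254j + 0.3799k
q4 · q3 · q2 · q1 = 0.0398 + 0.096i + 0.4495j + 0.8872k
0.0398 + 0.096i + 0.4495j + 0.8872k


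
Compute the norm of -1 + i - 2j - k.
√7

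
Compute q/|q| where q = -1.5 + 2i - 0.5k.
-0.5883 + 0.7845i - 0.1961k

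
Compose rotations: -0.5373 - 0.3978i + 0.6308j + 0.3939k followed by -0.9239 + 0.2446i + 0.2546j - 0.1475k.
0.4912 + 0.4294i - 0.7573j - 0.0291k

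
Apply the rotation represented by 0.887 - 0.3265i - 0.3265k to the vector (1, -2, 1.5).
(-0.052, -0.858, 2.552)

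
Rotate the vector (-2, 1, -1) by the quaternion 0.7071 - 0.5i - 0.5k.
(-0.793, 0.707, -2.207)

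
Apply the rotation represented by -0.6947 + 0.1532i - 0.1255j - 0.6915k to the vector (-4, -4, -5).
(4.136, -5.608, -2.906)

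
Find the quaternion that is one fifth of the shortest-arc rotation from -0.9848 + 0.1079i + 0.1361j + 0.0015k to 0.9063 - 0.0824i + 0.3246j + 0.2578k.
-0.9921 + 0.1052i + 0.0428j - 0.0528k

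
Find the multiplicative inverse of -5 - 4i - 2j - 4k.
-0.082 + 0.0656i + 0.0328j + 0.0656k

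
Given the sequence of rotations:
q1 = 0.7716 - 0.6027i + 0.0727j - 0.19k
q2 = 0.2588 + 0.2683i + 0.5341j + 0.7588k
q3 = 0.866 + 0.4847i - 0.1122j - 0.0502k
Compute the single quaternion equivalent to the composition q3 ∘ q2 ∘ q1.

q2 · q1 = 0.4667 - 0.1056i + 0.0246j + 0.8777k
q3 · q2 · q1 = 0.5022 + 0.0375i - 0.4512j + 0.7367k
0.5022 + 0.0375i - 0.4512j + 0.7367k


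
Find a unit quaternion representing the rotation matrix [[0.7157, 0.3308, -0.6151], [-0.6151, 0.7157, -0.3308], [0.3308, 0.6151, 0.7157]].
0.887 + 0.2666i - 0.2666j - 0.2666k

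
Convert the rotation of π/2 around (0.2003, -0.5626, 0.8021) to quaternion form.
0.7071 + 0.1416i - 0.3978j + 0.5672k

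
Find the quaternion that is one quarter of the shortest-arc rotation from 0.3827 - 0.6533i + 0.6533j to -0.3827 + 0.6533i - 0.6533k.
0.4191 - 0.7155i + 0.5259j + 0.1896k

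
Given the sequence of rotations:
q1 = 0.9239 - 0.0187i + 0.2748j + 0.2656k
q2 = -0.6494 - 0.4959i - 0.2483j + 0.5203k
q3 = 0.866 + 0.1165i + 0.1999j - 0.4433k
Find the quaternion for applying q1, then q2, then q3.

q2 · q1 = -0.6792 - 0.6549i - 0.2859j + 0.1673k
q3 · q2 · q1 = -0.3806 - 0.7396i - 0.1125j + 0.5436k
-0.3806 - 0.7396i - 0.1125j + 0.5436k


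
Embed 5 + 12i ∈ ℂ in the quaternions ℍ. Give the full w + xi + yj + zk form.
5 + 12i + 0j + 0k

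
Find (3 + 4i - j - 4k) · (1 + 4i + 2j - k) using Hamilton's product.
-15 + 25i - 7j + 5k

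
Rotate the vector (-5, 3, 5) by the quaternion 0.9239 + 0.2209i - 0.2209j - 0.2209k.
(-5.621, 3.39, 3.988)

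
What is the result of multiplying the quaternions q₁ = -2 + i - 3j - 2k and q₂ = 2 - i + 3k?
3 - 5i - 7j - 13k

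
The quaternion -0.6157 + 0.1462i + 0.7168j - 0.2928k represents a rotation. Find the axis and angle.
axis = (0.1855, 0.9097, -0.3716), θ = 256°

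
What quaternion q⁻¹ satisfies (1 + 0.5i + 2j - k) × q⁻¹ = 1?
0.16 - 0.08i - 0.32j + 0.16k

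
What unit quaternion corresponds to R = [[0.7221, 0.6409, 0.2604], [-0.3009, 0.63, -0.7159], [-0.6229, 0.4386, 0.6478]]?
0.866 + 0.3333i + 0.255j - 0.2719k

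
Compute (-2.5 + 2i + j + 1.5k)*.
-2.5 - 2i - j - 1.5k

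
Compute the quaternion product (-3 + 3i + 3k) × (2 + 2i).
-12 + 6j + 6k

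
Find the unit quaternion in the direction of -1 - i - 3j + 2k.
-0.2582 - 0.2582i - 0.7746j + 0.5164k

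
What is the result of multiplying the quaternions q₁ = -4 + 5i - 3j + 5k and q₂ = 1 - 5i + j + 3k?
9 + 11i - 47j - 17k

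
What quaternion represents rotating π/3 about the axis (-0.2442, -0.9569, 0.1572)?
0.866 - 0.1221i - 0.4784j + 0.0786k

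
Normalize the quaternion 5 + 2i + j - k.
0.898 + 0.3592i + 0.1796j - 0.1796k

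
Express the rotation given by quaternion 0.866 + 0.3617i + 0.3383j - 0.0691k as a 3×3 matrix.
[[0.7616, 0.3644, 0.5359], [0.125, 0.7288, -0.6732], [-0.6359, 0.5797, 0.5095]]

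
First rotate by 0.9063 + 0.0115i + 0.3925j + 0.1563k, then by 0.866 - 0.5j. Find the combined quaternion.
0.9811 - 0.0682i - 0.1132j + 0.1411k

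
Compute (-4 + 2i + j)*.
-4 - 2i - j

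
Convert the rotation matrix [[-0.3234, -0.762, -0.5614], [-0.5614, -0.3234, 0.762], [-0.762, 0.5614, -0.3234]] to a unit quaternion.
0.0872 - 0.5752i + 0.5752j + 0.5752k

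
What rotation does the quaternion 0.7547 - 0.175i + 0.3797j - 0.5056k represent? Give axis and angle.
axis = (-0.2667, 0.5787, -0.7706), θ = 82°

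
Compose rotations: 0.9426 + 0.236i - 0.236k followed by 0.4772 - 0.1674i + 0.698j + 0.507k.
0.609 - 0.2099i + 0.7381j + 0.2006k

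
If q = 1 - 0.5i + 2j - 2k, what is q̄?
1 + 0.5i - 2j + 2k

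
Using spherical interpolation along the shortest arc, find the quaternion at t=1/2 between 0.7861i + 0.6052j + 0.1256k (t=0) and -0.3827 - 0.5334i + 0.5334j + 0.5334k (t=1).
0.2667 + 0.9196i + 0.05j - 0.2842k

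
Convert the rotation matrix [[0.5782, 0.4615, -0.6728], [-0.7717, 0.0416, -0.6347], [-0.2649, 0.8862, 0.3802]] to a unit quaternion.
0.7071 + 0.5377i - 0.1442j - 0.436k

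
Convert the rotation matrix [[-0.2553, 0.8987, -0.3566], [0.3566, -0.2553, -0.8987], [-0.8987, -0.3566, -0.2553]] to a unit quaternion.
-0.2419 - 0.5602i - 0.5602j + 0.5602k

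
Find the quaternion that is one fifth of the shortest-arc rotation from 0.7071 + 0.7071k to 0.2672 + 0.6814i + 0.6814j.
0.7174 + 0.1892i + 0.1892j + 0.6432k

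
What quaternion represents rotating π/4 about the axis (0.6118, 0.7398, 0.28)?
0.9239 + 0.2341i + 0.2831j + 0.1072k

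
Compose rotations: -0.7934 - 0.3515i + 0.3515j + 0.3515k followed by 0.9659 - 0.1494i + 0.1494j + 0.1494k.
-0.9239 - 0.221i + 0.221j + 0.221k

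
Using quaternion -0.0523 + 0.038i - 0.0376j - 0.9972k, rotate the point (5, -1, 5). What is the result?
(-5.21, 1.894, 4.502)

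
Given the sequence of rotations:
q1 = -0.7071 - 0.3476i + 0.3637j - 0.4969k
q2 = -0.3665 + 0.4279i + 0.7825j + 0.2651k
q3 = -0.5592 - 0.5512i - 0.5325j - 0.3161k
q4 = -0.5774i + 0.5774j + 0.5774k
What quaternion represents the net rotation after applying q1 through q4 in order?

q2 · q1 = 0.255 - 0.6604i - 0.5661j + 0.4223k
q3 · q2 · q1 = -0.6746 - 0.1751i + 0.6223j - 0.3564k
q4 · q3 · q2 · q1 = -0.2546 - 0.1756i - 0.6964j - 0.6477k
-0.2546 - 0.1756i - 0.6964j - 0.6477k


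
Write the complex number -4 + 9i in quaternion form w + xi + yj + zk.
-4 + 9i + 0j + 0k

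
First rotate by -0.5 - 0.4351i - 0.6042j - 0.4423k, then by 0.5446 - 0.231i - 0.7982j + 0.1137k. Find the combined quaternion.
-0.8048 + 0.3003i - 0.0816j - 0.5055k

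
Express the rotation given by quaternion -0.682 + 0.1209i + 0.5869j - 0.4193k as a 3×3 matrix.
[[-0.0405, -0.43, -0.9019], [0.7138, 0.6191, -0.3273], [0.6991, -0.6571, 0.2819]]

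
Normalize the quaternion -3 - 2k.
-0.8321 - 0.5547k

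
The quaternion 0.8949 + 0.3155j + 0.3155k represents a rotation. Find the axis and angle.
axis = (0, √2/2, √2/2), θ = 53°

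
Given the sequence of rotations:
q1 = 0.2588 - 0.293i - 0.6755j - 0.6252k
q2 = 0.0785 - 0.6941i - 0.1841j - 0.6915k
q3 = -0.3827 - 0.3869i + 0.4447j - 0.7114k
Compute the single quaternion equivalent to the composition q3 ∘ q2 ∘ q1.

q2 · q1 = -0.7397 - 0.5546i - 0.332j + 0.1869k
q3 · q2 · q1 = 0.3491 + 0.3454i + 0.265j + 0.8298k
0.3491 + 0.3454i + 0.265j + 0.8298k


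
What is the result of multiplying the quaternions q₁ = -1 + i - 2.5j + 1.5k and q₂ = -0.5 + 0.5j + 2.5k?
-2 - 7.5i - 1.75j - 2.75k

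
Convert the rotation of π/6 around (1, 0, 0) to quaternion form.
0.9659 + 0.2588i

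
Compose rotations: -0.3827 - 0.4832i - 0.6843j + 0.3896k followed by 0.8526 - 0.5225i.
-0.5788 - 0.212i - 0.3799j + 0.6897k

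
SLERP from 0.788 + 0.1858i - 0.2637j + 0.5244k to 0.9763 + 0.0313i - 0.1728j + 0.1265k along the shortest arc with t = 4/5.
0.9556 + 0.064i - 0.1949j + 0.2115k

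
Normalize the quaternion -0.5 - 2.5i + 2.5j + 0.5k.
-0.1387 - 0.6934i + 0.6934j + 0.1387k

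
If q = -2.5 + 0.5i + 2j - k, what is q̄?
-2.5 - 0.5i - 2j + k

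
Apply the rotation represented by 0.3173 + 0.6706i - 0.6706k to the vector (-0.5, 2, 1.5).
(-0.548, -2.023, 1.452)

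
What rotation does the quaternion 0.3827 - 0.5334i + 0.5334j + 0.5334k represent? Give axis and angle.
axis = (-√3/3, √3/3, √3/3), θ = 3π/4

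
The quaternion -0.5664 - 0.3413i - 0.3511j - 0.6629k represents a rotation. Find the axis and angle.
axis = (-0.4141, -0.426, -0.8044), θ = 249°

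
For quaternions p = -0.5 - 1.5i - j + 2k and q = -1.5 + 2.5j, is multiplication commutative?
No: pq = 3.25 - 2.75i + 0.25j - 6.75k ≠ 3.25 + 7.25i + 0.25j + 0.75k = qp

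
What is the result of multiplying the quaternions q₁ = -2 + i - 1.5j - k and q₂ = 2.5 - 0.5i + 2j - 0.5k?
-2 + 6.25i - 6.75j - 0.25k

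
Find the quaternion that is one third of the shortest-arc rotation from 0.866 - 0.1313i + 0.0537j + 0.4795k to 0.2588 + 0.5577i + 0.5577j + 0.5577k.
0.7557 + 0.1261i + 0.2652j + 0.5855k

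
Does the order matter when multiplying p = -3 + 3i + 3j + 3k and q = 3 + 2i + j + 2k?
Yes: pq = -24 + 6i + 6j ≠ -24 + 6j + 6k = qp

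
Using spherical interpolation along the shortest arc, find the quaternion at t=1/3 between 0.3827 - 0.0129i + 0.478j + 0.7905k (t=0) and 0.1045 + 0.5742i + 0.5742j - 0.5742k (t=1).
0.2662 - 0.2758i + 0.1276j + 0.9148k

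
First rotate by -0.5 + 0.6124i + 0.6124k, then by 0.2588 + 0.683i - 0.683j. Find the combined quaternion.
-0.5477 - 0.6013i - 0.0768j + 0.5768k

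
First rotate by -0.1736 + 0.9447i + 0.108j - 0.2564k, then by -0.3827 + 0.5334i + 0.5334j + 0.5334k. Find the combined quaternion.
-0.3583 - 0.6485i + 0.5067j - 0.4408k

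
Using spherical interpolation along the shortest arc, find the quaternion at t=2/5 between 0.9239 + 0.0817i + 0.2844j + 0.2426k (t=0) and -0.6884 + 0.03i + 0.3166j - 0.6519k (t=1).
0.8954 + 0.0394i + 0.0442j + 0.4414k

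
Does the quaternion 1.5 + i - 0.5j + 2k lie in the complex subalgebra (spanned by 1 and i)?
No. The quaternion 1.5 + i - 0.5j + 2k has j-coefficient y = -0.5 and k-coefficient z = 2, not both zero, so it does not lie in the complex subalgebra spanned by 1 and i.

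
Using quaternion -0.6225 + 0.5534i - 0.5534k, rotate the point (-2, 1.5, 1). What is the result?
(-2.421, -1.026, 0.579)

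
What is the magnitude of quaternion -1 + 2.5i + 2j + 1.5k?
3.674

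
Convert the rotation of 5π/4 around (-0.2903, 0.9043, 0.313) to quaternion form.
-0.3827 - 0.2682i + 0.8355j + 0.2892k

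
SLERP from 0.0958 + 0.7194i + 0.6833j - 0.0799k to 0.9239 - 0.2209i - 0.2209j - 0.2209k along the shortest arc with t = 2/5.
-0.4187 + 0.6542i + 0.6272j + 0.0576k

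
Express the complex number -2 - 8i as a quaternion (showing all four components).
-2 - 8i + 0j + 0k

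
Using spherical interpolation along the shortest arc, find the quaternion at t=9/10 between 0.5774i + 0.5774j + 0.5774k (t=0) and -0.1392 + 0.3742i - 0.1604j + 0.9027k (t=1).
-0.1285 + 0.411i - 0.0824j + 0.8988k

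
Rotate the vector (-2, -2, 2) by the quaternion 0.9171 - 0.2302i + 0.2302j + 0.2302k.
(0.113, -1.152, 3.265)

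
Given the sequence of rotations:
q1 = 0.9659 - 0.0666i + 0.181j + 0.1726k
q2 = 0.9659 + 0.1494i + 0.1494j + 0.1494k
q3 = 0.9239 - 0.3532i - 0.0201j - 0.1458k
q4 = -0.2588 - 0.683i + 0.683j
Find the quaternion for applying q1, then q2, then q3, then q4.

q2 · q1 = 0.8901 + 0.0787i + 0.2834j + 0.348k
q3 · q2 · q1 = 0.9066 - 0.2073i + 0.3554j + 0.0932k
q4 · q3 · q2 · q1 = -0.619 - 0.5019i + 0.5909j - 0.1253k
-0.619 - 0.5019i + 0.5909j - 0.1253k


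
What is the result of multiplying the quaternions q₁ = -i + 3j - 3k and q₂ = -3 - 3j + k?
12 - 3i - 8j + 12k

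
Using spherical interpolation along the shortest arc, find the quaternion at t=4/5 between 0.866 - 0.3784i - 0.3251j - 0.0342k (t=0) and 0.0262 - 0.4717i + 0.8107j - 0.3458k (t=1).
0.235 + 0.3295i - 0.8587j + 0.3144k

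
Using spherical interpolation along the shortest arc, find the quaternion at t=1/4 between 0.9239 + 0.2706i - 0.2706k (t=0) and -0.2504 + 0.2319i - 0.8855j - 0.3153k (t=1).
0.924 + 0.1593i + 0.3229j - 0.1289k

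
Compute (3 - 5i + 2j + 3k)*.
3 + 5i - 2j - 3k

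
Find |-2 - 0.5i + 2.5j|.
3.24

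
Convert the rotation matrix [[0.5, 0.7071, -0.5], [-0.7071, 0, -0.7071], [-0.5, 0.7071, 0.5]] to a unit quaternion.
0.7071 + 0.5i - 0.5k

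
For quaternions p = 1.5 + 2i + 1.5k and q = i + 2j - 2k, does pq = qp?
No: pq = 1 - 1.5i + 8.5j + k ≠ 1 + 4.5i - 2.5j - 7k = qp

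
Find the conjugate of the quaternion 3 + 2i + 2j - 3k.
3 - 2i - 2j + 3k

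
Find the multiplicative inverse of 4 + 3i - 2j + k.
0.1333 - 0.1i + 0.0667j - 0.0333k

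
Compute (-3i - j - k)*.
3i + j + k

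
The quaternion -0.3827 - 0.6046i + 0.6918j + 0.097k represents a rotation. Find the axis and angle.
axis = (-0.6544, 0.7488, 0.105), θ = 5π/4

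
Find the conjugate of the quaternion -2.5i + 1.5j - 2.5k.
2.5i - 1.5j + 2.5k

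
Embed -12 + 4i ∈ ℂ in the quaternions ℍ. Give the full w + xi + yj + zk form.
-12 + 4i + 0j + 0k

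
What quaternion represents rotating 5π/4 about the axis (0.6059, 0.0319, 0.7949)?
-0.3827 + 0.5598i + 0.0295j + 0.7344k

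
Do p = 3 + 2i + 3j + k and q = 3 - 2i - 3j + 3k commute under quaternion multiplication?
No: pq = 19 + 12i - 8j + 12k ≠ 19 - 12i + 8j + 12k = qp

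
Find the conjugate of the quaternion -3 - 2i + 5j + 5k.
-3 + 2i - 5j - 5k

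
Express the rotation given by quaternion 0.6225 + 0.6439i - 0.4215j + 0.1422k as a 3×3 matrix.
[[0.6042, -0.7198, -0.3416], [-0.3658, 0.1303, -0.9215], [0.7079, 0.6818, -0.1845]]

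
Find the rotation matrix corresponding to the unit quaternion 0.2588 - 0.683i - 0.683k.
[[0.067, 0.3535, 0.933], [-0.3535, -0.866, 0.3535], [0.933, -0.3535, 0.067]]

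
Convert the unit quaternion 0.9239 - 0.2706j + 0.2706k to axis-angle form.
axis = (0, -√2/2, √2/2), θ = π/4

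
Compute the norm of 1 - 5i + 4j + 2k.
√46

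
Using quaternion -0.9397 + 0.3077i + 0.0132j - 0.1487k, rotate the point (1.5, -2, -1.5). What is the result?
(2.15, -1.963, -0.151)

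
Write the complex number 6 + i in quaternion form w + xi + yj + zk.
6 + i + 0j + 0k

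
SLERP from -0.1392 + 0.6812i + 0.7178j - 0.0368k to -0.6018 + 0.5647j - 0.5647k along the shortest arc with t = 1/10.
-0.2023 + 0.6358i + 0.7378j - 0.1022k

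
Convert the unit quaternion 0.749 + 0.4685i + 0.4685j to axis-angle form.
axis = (√2/2, √2/2, 0), θ = 83°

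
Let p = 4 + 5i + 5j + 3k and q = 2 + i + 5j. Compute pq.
-22 - i + 33j + 26k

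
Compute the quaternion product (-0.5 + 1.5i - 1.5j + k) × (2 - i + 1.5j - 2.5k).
5.25 + 5.75i - j + 4k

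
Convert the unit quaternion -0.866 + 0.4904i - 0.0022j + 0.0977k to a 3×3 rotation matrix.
[[0.9809, 0.1671, 0.0996], [-0.1714, 0.4999, 0.8489], [0.092, -0.8498, 0.519]]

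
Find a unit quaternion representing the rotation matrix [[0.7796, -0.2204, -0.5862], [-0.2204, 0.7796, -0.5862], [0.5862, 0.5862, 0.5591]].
0.8829 + 0.332i - 0.332j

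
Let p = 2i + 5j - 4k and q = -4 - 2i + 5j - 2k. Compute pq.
-29 + 2i - 8j + 36k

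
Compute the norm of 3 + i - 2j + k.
√15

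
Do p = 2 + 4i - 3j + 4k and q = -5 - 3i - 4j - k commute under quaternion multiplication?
No: pq = -6 - 7i - j - 47k ≠ -6 - 45i + 15j + 3k = qp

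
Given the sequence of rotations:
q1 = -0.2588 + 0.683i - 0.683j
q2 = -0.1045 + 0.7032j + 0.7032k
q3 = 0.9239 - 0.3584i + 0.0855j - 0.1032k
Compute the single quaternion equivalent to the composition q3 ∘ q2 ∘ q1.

q2 · q1 = 0.5073 + 0.4089i + 0.3697j - 0.6623k
q3 · q2 · q1 = 0.5153 + 0.1775i + 0.1054j - 0.8317k
0.5153 + 0.1775i + 0.1054j - 0.8317k
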